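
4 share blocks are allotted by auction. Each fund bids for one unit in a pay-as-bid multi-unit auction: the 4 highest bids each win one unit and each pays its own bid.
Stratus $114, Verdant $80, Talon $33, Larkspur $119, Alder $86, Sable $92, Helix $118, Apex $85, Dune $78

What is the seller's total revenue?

Ordering the bids: 119 (Larkspur), 118 (Helix), 114 (Stratus), 92 (Sable), 86 (Alder), 85 (Apex), …
Winners (4 units): Larkspur, Helix, Stratus, Sable.
Total revenue = 119 + 118 + 114 + 92 = $443.

Total revenue: $443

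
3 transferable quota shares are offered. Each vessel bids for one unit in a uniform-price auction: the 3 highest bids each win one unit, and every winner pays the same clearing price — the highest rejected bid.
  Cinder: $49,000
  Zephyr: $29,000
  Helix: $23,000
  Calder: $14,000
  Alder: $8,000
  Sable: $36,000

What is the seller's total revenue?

Ordering the bids: 49,000 (Cinder), 36,000 (Sable), 29,000 (Zephyr), 23,000 (Helix), 14,000 (Calder), …
The 3 highest are Cinder, Sable, Zephyr.
First losing bid is Helix's $23,000, which sets the uniform price.
Total revenue = 3 × $23,000 = $69,000.

Total revenue: $69,000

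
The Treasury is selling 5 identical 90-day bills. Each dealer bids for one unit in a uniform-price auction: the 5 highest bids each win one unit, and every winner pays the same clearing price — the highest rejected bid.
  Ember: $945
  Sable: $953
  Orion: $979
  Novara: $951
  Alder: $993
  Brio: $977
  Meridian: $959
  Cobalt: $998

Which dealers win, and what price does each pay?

Cobalt, Alder, Orion, Brio, Meridian; each pays $953

Bids ranked high→low: 998 (Cobalt), 993 (Alder), 979 (Orion), 977 (Brio), 959 (Meridian), 953 (Sable), 951 (Novara), …
Top 5: Cobalt, Alder, Orion, Brio, Meridian.
Clearing price = highest rejected bid = $953.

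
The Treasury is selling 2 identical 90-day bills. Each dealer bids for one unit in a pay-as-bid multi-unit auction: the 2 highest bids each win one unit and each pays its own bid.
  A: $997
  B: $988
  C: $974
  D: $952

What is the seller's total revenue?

Total revenue: $1,985

Bids ranked high→low: 997 (A), 988 (B), 974 (C), 952 (D)
Top 2: A, B.
Total revenue = 997 + 988 = $1,985.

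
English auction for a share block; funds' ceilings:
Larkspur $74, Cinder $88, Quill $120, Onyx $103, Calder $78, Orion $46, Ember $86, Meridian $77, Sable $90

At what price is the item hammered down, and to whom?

Limits ranked: 120 (Quill) > 103 (Onyx) > 90 (Sable) > 88 (Cinder) > 86 (Ember) > 78 (Calder) > …
Onyx is the last rival to drop out, at $103; Quill remains and wins at that price.

Quill wins at $103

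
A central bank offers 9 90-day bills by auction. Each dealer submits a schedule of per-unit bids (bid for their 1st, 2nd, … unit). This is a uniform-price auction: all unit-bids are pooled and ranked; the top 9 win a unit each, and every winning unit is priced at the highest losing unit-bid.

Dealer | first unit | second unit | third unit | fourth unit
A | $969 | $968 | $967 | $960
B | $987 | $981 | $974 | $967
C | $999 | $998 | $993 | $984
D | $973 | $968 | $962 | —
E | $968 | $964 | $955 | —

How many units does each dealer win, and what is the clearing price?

All unit-bids, highest first — top 9: 999 (C-1), 998 (C-2), 993 (C-3), 987 (B-1), 984 (C-4), 981 (B-2), 974 (B-3), 973 (D-1), 969 (A-1)
The (k+1)-th unit-bid is $968.
Allocation: A 1, B 3, C 4, D 1.

A 1, B 3, C 4, D 1; clearing price $968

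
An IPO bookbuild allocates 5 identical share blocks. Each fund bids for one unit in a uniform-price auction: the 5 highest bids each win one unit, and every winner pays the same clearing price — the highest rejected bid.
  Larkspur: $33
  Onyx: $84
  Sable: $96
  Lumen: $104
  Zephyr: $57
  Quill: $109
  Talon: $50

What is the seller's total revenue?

Total revenue: $250

Ordering the bids: 109 (Quill), 104 (Lumen), 96 (Sable), 84 (Onyx), 57 (Zephyr), 50 (Talon), 33 (Larkspur)
Top 5: Quill, Lumen, Sable, Onyx, Zephyr.
Highest unsuccessful bid: $50 → clearing price.
Total revenue = 5 × $50 = $250.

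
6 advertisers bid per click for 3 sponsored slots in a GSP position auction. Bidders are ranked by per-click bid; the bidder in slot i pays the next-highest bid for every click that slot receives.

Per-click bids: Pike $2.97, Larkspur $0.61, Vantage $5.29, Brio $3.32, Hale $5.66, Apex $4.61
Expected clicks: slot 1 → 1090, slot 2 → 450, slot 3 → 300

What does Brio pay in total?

Ranked by bid: $5.66 (Hale) > $5.29 (Vantage) > $4.61 (Apex) > $3.32 (Brio) > …
Brio ranks below slot 3 → no slot, pays nothing.

Brio pays $0.00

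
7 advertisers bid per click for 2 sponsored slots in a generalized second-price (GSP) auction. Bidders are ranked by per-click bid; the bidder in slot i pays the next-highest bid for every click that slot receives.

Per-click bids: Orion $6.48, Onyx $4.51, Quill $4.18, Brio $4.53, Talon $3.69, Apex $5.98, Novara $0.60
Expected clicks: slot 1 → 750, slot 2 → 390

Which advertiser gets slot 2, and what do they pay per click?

Apex; $4.53 per click

Ranked by bid: $6.48 (Orion) > $5.98 (Apex) > $4.53 (Brio) > …
Slot 2 goes to the second-ranked bidder, Apex, who pays the next bid down: $4.53/click.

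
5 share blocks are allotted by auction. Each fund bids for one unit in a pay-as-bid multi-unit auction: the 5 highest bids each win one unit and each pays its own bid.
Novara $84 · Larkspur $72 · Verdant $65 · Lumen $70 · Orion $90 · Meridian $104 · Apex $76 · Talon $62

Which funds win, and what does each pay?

Bids ranked high→low: 104 (Meridian), 90 (Orion), 84 (Novara), 76 (Apex), 72 (Larkspur), 70 (Lumen), 65 (Verdant), …
The 5 highest are Meridian, Orion, Novara, Apex, Larkspur.
Each winner pays its own bid: Meridian $104, Orion $90, Novara $84, Apex $76, Larkspur $72.

Meridian $104, Orion $90, Novara $84, Apex $76, Larkspur $72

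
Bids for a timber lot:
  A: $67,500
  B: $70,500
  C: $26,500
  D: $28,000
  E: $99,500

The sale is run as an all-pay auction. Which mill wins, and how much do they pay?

Sorting bids: 99,500 (E) > 70,500 (B) > 67,500 (A) > 28,000 (D) > 26,500 (C)
E is highest and takes the item; every bidder forfeits their bid.

E pays $99,500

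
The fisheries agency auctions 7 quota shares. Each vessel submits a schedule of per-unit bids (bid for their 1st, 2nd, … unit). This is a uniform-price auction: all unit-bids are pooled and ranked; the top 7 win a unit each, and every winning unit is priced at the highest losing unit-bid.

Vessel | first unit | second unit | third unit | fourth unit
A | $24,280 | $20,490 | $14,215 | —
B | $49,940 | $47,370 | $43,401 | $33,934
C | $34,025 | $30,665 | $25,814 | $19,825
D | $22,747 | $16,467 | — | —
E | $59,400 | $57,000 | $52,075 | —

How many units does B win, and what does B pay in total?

B: 3 units, pays $101,802

All unit-bids, highest first — top 7: 59,400 (E-1), 57,000 (E-2), 52,075 (E-3), 49,940 (B-1), 47,370 (B-2), 43,401 (B-3), 34,025 (C-1)
The (k+1)-th unit-bid is $33,934.
B wins 3 unit(s) at $33,934 each.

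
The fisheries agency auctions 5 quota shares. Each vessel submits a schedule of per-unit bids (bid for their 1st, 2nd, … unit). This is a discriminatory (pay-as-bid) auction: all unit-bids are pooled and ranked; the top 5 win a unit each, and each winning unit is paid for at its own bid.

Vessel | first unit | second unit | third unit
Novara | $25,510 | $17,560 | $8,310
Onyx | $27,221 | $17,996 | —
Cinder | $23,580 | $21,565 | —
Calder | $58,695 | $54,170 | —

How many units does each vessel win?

Merging the schedules and taking the best 5: 58,695 (Calder-1), 54,170 (Calder-2), 27,221 (Onyx-1), 25,510 (Novara-1), 23,580 (Cinder-1)
Next rejected bid: $21,565 (not a price — pay-as-bid).
Allocation: Calder 2, Cinder 1, Novara 1, Onyx 1.

Calder 2, Cinder 1, Novara 1, Onyx 1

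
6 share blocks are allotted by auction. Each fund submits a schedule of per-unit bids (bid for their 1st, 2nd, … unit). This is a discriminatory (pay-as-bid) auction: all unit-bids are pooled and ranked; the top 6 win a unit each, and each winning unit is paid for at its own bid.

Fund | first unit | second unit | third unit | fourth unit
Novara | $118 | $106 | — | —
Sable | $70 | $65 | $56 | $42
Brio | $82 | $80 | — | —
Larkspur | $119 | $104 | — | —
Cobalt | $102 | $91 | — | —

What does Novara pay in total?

Novara pays $224

Merging the schedules and taking the best 6: 119 (Larkspur-1), 118 (Novara-1), 106 (Novara-2), 104 (Larkspur-2), 102 (Cobalt-1), 91 (Cobalt-2)
Next rejected bid: $82 (not a price — pay-as-bid).
Novara's winning unit-bids: 118 + 106 = $224.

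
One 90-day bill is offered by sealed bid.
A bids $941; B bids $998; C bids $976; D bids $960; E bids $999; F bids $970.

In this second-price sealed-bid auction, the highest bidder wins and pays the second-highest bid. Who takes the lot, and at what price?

E pays $998

Bids in order: 999 (E) > 998 (B) > 976 (C) > 970 (F) > 960 (D) > 941 (A)
E is highest; pays the second-highest bid, $998.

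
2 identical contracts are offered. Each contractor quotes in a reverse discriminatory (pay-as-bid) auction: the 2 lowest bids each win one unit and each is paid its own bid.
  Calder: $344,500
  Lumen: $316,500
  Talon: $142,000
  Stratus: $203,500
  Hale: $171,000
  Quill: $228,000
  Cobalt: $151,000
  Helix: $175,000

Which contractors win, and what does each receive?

Bids ranked low→high: 142,000 (Talon), 151,000 (Cobalt), 171,000 (Hale), 175,000 (Helix), …
Winners (2 units): Talon, Cobalt.
Each winner is paid its own bid: Talon $142,000, Cobalt $151,000.

Talon $142,000, Cobalt $151,000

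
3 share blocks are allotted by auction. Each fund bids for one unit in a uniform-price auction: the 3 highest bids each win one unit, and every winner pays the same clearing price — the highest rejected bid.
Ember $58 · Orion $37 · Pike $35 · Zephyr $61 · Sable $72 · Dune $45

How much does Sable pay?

Bids ranked high→low: 72 (Sable), 61 (Zephyr), 58 (Ember), 45 (Dune), 37 (Orion), …
The 3 highest are Sable, Zephyr, Ember.
Clearing price = highest rejected bid = $45.
Sable wins → pays $45.

Sable pays $45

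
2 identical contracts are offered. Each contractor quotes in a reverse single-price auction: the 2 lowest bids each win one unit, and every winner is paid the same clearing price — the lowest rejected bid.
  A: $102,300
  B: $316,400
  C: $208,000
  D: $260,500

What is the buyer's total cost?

Bids ranked low→high: 102,300 (A), 208,000 (C), 260,500 (D), 316,400 (B)
Winners (2 units): A, C.
First losing bid is D's $260,500, which sets the uniform price.
Total cost = 2 × $260,500 = $521,000.

Total cost: $521,000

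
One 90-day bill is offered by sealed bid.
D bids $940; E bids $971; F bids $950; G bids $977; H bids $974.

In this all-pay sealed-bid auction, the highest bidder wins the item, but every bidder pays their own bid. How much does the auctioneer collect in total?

Rule: the highest bidder wins the item, but every bidder pays their own bid.
Sorting bids: 977 (G) > 974 (H) > 971 (E) > 950 (F) > 940 (D)
G wins with the top bid; all bids are sunk regardless.
Every bidder forfeits their bid regardless of winning.
Revenue = 940 + 971 + 950 + 977 + 974 = $4,812.

Total revenue: $4,812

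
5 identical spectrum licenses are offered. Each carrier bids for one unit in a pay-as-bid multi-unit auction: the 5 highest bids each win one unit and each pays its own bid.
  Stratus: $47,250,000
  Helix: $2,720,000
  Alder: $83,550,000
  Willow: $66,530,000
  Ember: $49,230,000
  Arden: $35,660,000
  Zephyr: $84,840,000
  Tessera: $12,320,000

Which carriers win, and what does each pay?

Ordering the bids: 84,840,000 (Zephyr), 83,550,000 (Alder), 66,530,000 (Willow), 49,230,000 (Ember), 47,250,000 (Stratus), 35,660,000 (Arden), 12,320,000 (Tessera), …
Top 5: Zephyr, Alder, Willow, Ember, Stratus.
Each winner pays its own bid: Zephyr $84,840,000, Alder $83,550,000, Willow $66,530,000, Ember $49,230,000, Stratus $47,250,000.

Zephyr $84,840,000, Alder $83,550,000, Willow $66,530,000, Ember $49,230,000, Stratus $47,250,000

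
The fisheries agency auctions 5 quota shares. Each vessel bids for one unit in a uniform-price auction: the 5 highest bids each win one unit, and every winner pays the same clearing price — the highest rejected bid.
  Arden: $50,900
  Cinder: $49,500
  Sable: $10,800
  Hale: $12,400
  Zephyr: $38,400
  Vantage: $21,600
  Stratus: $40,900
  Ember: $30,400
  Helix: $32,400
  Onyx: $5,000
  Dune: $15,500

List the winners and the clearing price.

Arden, Cinder, Stratus, Zephyr, Helix; each pays $30,400

Bids ranked high→low: 50,900 (Arden), 49,500 (Cinder), 40,900 (Stratus), 38,400 (Zephyr), 32,400 (Helix), 30,400 (Ember), 21,600 (Vantage), …
The 5 highest are Arden, Cinder, Stratus, Zephyr, Helix.
First losing bid is Ember's $30,400, which sets the uniform price.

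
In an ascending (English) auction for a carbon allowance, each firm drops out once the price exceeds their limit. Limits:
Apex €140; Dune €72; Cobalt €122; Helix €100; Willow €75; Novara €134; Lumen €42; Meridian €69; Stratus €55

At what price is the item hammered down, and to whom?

Limits ranked: 140 (Apex) > 134 (Novara) > 122 (Cobalt) > 100 (Helix) > 75 (Willow) > 72 (Dune) > …
Novara is the last rival to drop out, at €134; Apex remains and wins at that price.

Apex wins at €134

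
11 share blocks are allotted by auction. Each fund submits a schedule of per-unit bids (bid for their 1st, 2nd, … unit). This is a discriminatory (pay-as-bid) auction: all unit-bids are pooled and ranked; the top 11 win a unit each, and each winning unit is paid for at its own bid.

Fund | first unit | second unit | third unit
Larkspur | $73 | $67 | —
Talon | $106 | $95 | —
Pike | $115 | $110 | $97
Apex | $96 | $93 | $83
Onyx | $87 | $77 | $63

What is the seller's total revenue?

Total revenue: $1,032

All unit-bids, highest first — top 11: 115 (Pike-1), 110 (Pike-2), 106 (Talon-1), 97 (Pike-3), 96 (Apex-1), 95 (Talon-2), 93 (Apex-2), 87 (Onyx-1), 83 (Apex-3), 77 (Onyx-2), 73 (Larkspur-1)
Next rejected bid: $67 (not a price — pay-as-bid).
Each winning unit pays its own bid.
Revenue = 115 + 110 + 106 + 97 + 96 + 95 + 93 + 87 + 83 + 77 + 73 = $1,032.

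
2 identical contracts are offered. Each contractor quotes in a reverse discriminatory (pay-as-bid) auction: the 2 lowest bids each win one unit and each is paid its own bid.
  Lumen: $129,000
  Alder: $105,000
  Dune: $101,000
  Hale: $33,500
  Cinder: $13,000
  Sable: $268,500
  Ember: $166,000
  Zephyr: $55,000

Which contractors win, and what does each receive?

Bids ranked low→high: 13,000 (Cinder), 33,500 (Hale), 55,000 (Zephyr), 101,000 (Dune), …
The 2 lowest are Cinder, Hale.
Each winner is paid its own bid: Cinder $13,000, Hale $33,500.

Cinder $13,000, Hale $33,500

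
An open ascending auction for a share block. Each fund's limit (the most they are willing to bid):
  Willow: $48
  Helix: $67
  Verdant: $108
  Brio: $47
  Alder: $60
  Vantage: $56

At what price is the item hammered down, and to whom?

Limits ranked: 108 (Verdant) > 67 (Helix) > 60 (Alder) > 56 (Vantage) > 48 (Willow) > 47 (Brio)
Bidding ends when Helix exits at $67; Verdant takes it.

Verdant wins at $67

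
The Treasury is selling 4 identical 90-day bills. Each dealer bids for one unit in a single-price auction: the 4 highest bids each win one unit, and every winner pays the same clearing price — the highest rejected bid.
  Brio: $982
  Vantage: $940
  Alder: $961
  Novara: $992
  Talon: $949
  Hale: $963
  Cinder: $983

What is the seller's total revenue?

Total revenue: $3,844

Bids ranked high→low: 992 (Novara), 983 (Cinder), 982 (Brio), 963 (Hale), 961 (Alder), 949 (Talon), …
The 4 highest are Novara, Cinder, Brio, Hale.
Clearing price = highest rejected bid = $961.
Total revenue = 4 × $961 = $3,844.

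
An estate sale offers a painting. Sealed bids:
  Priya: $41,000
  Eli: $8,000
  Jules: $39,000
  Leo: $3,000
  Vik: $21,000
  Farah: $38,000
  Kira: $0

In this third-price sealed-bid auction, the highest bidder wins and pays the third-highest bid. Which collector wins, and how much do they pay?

Priya pays $38,000

Bids ranked: 41,000 (Priya) > 39,000 (Jules) > 38,000 (Farah) > 21,000 (Vik) > 8,000 (Eli) > 3,000 (Leo) > …
Priya wins; payment is bid #3 in the ranking = $38,000.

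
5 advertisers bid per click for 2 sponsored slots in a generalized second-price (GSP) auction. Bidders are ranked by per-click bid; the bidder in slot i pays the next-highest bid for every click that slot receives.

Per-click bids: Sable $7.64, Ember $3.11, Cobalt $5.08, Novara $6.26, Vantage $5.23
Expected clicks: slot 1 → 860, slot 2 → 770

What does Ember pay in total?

Ranked by bid: $7.64 (Sable) > $6.26 (Novara) > $5.23 (Vantage) > …
Ember ranks below slot 2 → no slot, pays nothing.

Ember pays $0.00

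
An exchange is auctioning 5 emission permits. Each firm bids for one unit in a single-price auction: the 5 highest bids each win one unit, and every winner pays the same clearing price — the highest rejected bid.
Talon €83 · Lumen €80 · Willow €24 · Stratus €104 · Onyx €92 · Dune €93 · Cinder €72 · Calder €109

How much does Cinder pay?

Bids ranked high→low: 109 (Calder), 104 (Stratus), 93 (Dune), 92 (Onyx), 83 (Talon), 80 (Lumen), 72 (Cinder), …
Top 5: Calder, Stratus, Dune, Onyx, Talon.
Highest unsuccessful bid: €80 → clearing price.
Cinder does not win → pays €0.

Cinder pays €0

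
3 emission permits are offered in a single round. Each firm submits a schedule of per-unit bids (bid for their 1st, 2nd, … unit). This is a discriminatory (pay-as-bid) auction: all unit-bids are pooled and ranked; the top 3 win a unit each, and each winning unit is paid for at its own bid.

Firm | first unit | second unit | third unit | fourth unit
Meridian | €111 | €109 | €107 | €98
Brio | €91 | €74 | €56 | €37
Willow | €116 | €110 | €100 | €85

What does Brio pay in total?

Pooled unit-bids ranked (top 3): 116 (Willow-1), 111 (Meridian-1), 110 (Willow-2)
Next rejected bid: €109 (not a price — pay-as-bid).
Brio wins no units.

Brio pays €0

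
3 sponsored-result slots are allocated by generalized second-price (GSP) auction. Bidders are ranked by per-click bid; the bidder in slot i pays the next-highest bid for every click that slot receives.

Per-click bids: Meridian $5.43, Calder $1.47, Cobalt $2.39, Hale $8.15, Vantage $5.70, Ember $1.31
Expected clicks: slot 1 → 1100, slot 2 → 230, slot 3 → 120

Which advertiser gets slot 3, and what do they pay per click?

Meridian; $2.39 per click

Sorting advertisers: $8.15 (Hale) > $5.70 (Vantage) > $5.43 (Meridian) > $2.39 (Cobalt) > …
Slot 3 goes to the third-ranked bidder, Meridian, who pays the next bid down: $2.39/click.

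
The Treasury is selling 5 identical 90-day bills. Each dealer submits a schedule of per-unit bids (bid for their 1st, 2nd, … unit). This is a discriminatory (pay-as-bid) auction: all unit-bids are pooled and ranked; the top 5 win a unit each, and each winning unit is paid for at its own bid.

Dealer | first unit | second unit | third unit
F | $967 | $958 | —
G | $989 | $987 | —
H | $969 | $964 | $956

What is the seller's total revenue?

All unit-bids, highest first — top 5: 989 (G-1), 987 (G-2), 969 (H-1), 967 (F-1), 964 (H-2)
Next rejected bid: $958 (not a price — pay-as-bid).
Each winning unit pays its own bid.
Revenue = 989 + 987 + 969 + 967 + 964 = $4,876.

Total revenue: $4,876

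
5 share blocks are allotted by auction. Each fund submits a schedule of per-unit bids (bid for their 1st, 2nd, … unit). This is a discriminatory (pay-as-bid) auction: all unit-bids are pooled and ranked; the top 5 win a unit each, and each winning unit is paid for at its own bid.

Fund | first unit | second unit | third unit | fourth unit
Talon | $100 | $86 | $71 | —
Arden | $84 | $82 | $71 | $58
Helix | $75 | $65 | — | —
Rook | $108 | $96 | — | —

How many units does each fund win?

Arden 1, Rook 2, Talon 2

Merging the schedules and taking the best 5: 108 (Rook-1), 100 (Talon-1), 96 (Rook-2), 86 (Talon-2), 84 (Arden-1)
Next rejected bid: $82 (not a price — pay-as-bid).
Allocation: Arden 1, Rook 2, Talon 2.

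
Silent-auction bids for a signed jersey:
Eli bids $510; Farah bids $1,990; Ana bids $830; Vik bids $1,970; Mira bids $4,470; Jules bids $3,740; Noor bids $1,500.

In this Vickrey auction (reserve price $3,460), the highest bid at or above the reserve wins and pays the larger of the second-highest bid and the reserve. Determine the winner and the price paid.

Rule: the highest bid at or above the reserve wins and pays the larger of the second-highest bid and the reserve.
Sorting bids: 4,470 (Mira) > 3,740 (Jules) > 1,990 (Farah) > 1,970 (Vik) > 1,500 (Noor) > 830 (Ana) > …
Highest eligible bid: Mira at $4,470.
max(second-highest $3,740, reserve $3,460) = $3,740; the reserve does not bind.

Mira pays $3,740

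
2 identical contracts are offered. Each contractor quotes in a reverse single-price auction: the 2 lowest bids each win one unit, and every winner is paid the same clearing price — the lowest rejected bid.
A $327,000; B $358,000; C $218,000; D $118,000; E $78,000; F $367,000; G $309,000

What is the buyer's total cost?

Ordering the bids: 78,000 (E), 118,000 (D), 218,000 (C), 309,000 (G), …
The 2 lowest are E, D.
Clearing price = lowest rejected bid = $218,000.
Total cost = 2 × $218,000 = $436,000.

Total cost: $436,000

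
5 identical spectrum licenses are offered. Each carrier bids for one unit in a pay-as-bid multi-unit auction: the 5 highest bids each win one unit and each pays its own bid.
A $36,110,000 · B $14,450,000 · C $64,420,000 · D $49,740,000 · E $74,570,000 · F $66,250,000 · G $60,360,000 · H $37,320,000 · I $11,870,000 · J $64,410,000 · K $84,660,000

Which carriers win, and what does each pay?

K $84,660,000, E $74,570,000, F $66,250,000, C $64,420,000, J $64,410,000

Ordering the bids: 84,660,000 (K), 74,570,000 (E), 66,250,000 (F), 64,420,000 (C), 64,410,000 (J), 60,360,000 (G), 49,740,000 (D), …
The 5 highest are K, E, F, C, J.
Each winner pays its own bid: K $84,660,000, E $74,570,000, F $66,250,000, C $64,420,000, J $64,410,000.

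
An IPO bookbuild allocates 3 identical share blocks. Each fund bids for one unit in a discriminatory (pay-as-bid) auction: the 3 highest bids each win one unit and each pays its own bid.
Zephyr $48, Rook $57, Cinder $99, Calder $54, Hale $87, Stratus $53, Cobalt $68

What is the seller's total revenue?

Ordering the bids: 99 (Cinder), 87 (Hale), 68 (Cobalt), 57 (Rook), 54 (Calder), …
Top 3: Cinder, Hale, Cobalt.
Total revenue = 99 + 87 + 68 = $254.

Total revenue: $254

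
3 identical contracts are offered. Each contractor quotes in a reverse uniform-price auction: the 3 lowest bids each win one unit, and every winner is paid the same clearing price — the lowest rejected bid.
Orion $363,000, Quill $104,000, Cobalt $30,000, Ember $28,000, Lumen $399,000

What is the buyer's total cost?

Ordering the bids: 28,000 (Ember), 30,000 (Cobalt), 104,000 (Quill), 363,000 (Orion), 399,000 (Lumen)
The 3 lowest are Ember, Cobalt, Quill.
Lowest unsuccessful bid: $363,000 → clearing price.
Total cost = 3 × $363,000 = $1,089,000.

Total cost: $1,089,000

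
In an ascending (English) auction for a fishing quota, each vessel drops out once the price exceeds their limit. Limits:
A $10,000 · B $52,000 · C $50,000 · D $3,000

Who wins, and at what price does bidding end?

Limits ranked: 52,000 (B) > 50,000 (C) > 10,000 (A) > 3,000 (D)
C is the last rival to drop out, at $50,000; B remains and wins at that price.

B wins at $50,000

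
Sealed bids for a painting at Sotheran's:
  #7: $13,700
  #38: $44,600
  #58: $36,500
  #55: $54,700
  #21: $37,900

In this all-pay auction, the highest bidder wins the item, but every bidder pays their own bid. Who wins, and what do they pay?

#55 pays $54,700

Bids ranked: 54,700 (#55) > 44,600 (#38) > 37,900 (#21) > 36,500 (#58) > 13,700 (#7)
#55 is highest and takes the item; every bidder forfeits their bid.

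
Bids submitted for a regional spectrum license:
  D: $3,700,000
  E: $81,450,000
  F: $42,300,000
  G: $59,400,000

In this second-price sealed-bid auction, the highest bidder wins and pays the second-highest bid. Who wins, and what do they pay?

Sorting bids: 81,450,000 (E) > 59,400,000 (G) > 42,300,000 (F) > 3,700,000 (D)
E wins with the highest bid; price is set by the runner-up at $59,400,000.

E pays $59,400,000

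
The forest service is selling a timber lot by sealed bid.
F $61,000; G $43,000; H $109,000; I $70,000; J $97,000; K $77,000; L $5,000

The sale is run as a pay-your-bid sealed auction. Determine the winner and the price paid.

H pays $109,000

Pay-your-bid sealed auction: the highest bidder wins and pays their own bid.
Sorting bids: 109,000 (H) > 97,000 (J) > 77,000 (K) > 70,000 (I) > 61,000 (F) > 43,000 (G) > …
First-price: H pays what they bid, $109,000.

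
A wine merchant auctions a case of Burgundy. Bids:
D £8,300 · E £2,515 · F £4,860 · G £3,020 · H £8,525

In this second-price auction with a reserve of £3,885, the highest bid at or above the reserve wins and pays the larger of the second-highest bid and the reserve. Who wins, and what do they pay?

Bids in order: 8,525 (H) > 8,300 (D) > 4,860 (F) > 3,020 (G) > 2,515 (E)
Highest eligible bid: H at £8,525.
max(second-highest £8,300, reserve £3,885) = £8,300; the reserve does not bind.

H pays £8,300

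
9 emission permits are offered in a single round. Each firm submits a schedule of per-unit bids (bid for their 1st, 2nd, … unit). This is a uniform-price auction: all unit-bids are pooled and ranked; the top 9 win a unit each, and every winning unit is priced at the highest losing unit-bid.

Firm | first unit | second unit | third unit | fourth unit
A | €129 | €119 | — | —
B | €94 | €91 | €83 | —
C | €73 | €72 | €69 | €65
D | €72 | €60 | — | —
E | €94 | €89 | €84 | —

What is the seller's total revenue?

Total revenue: €648

All unit-bids, highest first — top 9: 129 (A-1), 119 (A-2), 94 (B-1), 94 (E-1), 91 (B-2), 89 (E-2), 84 (E-3), 83 (B-3), 73 (C-1)
The (k+1)-th unit-bid is €72.
Allocation: A 2, B 3, C 1, E 3. Every unit priced at €72.
Revenue = 9 × 72 = €648.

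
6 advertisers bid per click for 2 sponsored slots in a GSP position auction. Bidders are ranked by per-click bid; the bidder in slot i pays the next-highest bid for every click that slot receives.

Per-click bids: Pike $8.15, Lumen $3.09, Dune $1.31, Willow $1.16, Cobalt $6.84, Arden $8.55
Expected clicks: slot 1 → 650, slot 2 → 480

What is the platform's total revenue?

Ranked by bid: $8.55 (Arden) > $8.15 (Pike) > $6.84 (Cobalt) > …
Slot 1: Arden pays $8.15 × 650 = $5297.50
Slot 2: Pike pays $6.84 × 480 = $3283.20
Total = $8580.70

Total revenue: $8580.70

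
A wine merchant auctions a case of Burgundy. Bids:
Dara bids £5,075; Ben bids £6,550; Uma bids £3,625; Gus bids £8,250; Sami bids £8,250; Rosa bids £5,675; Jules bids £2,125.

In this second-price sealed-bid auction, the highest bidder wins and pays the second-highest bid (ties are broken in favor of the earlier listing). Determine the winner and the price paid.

Gus pays £8,250

Bids in order: 8,250 (Gus) > 8,250 (Sami) > 6,550 (Ben) > 5,675 (Rosa) > 5,075 (Dara) > 3,625 (Uma) > …
Gus and Sami tie at £8,250; tie-break gives it to Gus.
Gus is highest; pays the second-highest bid, £8,250.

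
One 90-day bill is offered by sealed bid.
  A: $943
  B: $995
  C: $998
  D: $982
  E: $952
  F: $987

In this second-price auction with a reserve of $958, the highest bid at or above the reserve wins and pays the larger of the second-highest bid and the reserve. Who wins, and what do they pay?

C pays $995

Second-price auction with a reserve of $958: the highest bid at or above the reserve wins and pays the larger of the second-highest bid and the reserve.
Sorting bids: 998 (C) > 995 (B) > 987 (F) > 982 (D) > 952 (E) > 943 (A)
C has the top bid at or above the reserve ($998).
Second-highest bid $995 exceeds the reserve $958 → payment $995.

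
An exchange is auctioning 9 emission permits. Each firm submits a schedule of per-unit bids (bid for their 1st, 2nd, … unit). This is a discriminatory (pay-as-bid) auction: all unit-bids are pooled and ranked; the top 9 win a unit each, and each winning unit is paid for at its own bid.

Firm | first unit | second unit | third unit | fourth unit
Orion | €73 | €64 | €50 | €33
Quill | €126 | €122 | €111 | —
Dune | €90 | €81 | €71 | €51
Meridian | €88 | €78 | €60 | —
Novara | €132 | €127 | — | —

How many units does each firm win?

Pooled unit-bids ranked (top 9): 132 (Novara-1), 127 (Novara-2), 126 (Quill-1), 122 (Quill-2), 111 (Quill-3), 90 (Dune-1), 88 (Meridian-1), 81 (Dune-2), 78 (Meridian-2)
Next rejected bid: €73 (not a price — pay-as-bid).
Allocation: Dune 2, Meridian 2, Novara 2, Quill 3.

Dune 2, Meridian 2, Novara 2, Quill 3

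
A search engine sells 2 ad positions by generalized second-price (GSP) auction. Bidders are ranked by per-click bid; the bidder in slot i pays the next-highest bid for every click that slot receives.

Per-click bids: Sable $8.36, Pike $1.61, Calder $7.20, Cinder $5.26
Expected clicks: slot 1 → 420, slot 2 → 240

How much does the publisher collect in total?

Ranked by bid: $8.36 (Sable) > $7.20 (Calder) > $5.26 (Cinder) > …
Slot 1: Sable pays $7.20 × 420 = $3024.00
Slot 2: Calder pays $5.26 × 240 = $1262.40
Total = $4286.40

Total revenue: $4286.40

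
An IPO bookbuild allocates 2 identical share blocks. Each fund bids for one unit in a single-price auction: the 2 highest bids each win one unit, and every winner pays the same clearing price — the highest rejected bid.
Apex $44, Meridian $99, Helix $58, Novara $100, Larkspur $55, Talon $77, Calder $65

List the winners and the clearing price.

Novara, Meridian; each pays $77

Ordering the bids: 100 (Novara), 99 (Meridian), 77 (Talon), 65 (Calder), …
The 2 highest are Novara, Meridian.
Clearing price = highest rejected bid = $77.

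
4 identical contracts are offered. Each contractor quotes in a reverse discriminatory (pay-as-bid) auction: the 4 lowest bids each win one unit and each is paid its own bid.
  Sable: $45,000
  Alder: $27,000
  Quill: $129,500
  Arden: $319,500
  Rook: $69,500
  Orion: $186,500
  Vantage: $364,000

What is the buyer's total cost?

Total cost: $271,000

Ordering the bids: 27,000 (Alder), 45,000 (Sable), 69,500 (Rook), 129,500 (Quill), 186,500 (Orion), 319,500 (Arden), …
The 4 lowest are Alder, Sable, Rook, Quill.
Total cost = 27,000 + 45,000 + 69,500 + 129,500 = $271,000.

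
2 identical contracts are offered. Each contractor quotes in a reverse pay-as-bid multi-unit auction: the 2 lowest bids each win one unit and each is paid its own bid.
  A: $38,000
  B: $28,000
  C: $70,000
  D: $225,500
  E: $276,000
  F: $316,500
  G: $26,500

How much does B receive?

Ordering the bids: 26,500 (G), 28,000 (B), 38,000 (A), 70,000 (C), …
Winners (2 units): G, B.
B wins → own bid $28,000.

B is paid $28,000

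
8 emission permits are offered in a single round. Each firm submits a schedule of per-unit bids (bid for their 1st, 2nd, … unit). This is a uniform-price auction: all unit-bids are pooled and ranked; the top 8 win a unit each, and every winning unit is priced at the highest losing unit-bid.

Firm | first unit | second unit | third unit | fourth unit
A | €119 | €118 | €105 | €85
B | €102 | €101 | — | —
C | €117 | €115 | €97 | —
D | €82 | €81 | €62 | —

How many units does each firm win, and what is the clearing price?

All unit-bids, highest first — top 8: 119 (A-1), 118 (A-2), 117 (C-1), 115 (C-2), 105 (A-3), 102 (B-1), 101 (B-2), 97 (C-3)
The (k+1)-th unit-bid is €85.
Allocation: A 3, B 2, C 3.

A 3, B 2, C 3; clearing price €85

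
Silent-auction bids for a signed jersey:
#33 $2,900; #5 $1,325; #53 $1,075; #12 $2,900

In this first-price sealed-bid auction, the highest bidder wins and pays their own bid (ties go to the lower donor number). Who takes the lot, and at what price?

Rule: the highest bidder wins and pays their own bid.
Bids ranked: 2,900 (#12) > 2,900 (#33) > 1,325 (#5) > 1,075 (#53)
#12 and #33 tie at $2,900; tie-break gives it to #12.
First-price: #12 pays what they bid, $2,900.

#12 pays $2,900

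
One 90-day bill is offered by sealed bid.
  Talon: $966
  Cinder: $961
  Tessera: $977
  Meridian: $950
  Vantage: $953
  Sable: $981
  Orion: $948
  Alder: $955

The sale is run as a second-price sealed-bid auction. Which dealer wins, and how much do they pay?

Rule: the highest bidder wins and pays the second-highest bid.
Sorting bids: 981 (Sable) > 977 (Tessera) > 966 (Talon) > 961 (Cinder) > 955 (Alder) > 953 (Vantage) > …
Sable is highest; pays the second-highest bid, $977.

Sable pays $977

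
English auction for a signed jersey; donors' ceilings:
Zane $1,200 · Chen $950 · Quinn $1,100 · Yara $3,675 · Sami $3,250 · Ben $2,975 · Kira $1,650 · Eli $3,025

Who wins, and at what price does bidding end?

Rule: the price rises until one bidder remains; the winner pays the price at which the last rival dropped out.
Limits in order: 3,675 (Yara) > 3,250 (Sami) > 3,025 (Eli) > 2,975 (Ben) > 1,650 (Kira) > 1,200 (Zane) > …
Sami is the last rival to drop out, at $3,250; Yara remains and wins at that price.

Yara wins at $3,250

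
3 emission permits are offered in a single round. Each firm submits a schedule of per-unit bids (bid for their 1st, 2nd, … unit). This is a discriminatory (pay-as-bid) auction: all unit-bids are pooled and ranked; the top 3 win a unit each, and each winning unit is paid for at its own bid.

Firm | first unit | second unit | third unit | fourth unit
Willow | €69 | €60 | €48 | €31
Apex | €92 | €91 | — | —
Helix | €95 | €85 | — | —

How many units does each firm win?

Pooled unit-bids ranked (top 3): 95 (Helix-1), 92 (Apex-1), 91 (Apex-2)
Next rejected bid: €85 (not a price — pay-as-bid).
Allocation: Apex 2, Helix 1.

Apex 2, Helix 1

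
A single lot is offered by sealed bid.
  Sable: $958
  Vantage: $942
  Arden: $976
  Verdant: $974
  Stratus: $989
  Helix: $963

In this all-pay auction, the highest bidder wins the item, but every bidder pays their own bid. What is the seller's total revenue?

Rule: the highest bidder wins the item, but every bidder pays their own bid.
Bids ranked: 989 (Stratus) > 976 (Arden) > 974 (Verdant) > 963 (Helix) > 958 (Sable) > 942 (Vantage)
Stratus wins with the top bid; all bids are sunk regardless.
Every bidder forfeits their bid regardless of winning.
Revenue = 958 + 942 + 976 + 974 + 989 + 963 = $5,802.

Total revenue: $5,802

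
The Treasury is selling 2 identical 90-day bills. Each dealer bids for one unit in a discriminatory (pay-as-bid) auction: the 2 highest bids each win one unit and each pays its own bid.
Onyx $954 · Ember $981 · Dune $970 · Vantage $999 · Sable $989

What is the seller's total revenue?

Total revenue: $1,988

Sorting: 999 (Vantage), 989 (Sable), 981 (Ember), 970 (Dune), …
The 2 highest are Vantage, Sable.
Total revenue = 999 + 989 = $1,988.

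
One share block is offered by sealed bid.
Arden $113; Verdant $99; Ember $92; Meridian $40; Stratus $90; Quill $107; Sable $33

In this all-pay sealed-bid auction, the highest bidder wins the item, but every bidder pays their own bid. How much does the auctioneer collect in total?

Total revenue: $574

Sorting bids: 113 (Arden) > 107 (Quill) > 99 (Verdant) > 92 (Ember) > 90 (Stratus) > 40 (Meridian) > …
Arden wins with the top bid; all bids are sunk regardless.
Every bidder forfeits their bid regardless of winning.
Revenue = 113 + 99 + 92 + 40 + 90 + 107 + 33 = $574.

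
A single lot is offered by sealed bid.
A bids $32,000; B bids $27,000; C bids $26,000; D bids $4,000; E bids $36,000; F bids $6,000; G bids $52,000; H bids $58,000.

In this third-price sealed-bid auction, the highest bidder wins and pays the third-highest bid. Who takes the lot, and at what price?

H pays $36,000

Rule: the highest bidder wins and pays the third-highest bid.
Bids ranked: 58,000 (H) > 52,000 (G) > 36,000 (E) > 32,000 (A) > 27,000 (B) > 26,000 (C) > …
H wins; payment is bid #3 in the ranking = $36,000.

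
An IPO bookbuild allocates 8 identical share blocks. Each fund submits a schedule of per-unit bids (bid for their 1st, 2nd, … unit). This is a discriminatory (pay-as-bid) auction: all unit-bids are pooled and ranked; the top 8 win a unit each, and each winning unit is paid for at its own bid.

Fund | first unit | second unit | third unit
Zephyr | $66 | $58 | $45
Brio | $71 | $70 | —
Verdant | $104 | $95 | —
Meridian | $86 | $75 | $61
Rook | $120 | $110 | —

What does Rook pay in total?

Rook pays $230

All unit-bids, highest first — top 8: 120 (Rook-1), 110 (Rook-2), 104 (Verdant-1), 95 (Verdant-2), 86 (Meridian-1), 75 (Meridian-2), 71 (Brio-1), 70 (Brio-2)
Next rejected bid: $66 (not a price — pay-as-bid).
Rook's winning unit-bids: 120 + 110 = $230.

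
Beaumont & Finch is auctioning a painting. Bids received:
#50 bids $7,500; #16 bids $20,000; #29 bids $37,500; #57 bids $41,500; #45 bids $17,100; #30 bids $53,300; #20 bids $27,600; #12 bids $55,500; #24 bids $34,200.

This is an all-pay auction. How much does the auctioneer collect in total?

Total revenue: $294,200

Bids in order: 55,500 (#12) > 53,300 (#30) > 41,500 (#57) > 37,500 (#29) > 34,200 (#24) > 27,600 (#20) > …
Every bidder forfeits their bid regardless of winning.
Revenue = 7,500 + 20,000 + 37,500 + 41,500 + 17,100 + 53,300 + 27,600 + 55,500 + 34,200 = $294,200.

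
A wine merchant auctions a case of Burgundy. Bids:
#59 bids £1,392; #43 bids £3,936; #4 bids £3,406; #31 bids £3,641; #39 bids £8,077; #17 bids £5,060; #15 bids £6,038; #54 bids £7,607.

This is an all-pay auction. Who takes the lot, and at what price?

#39 pays £8,077

Sorting bids: 8,077 (#39) > 7,607 (#54) > 6,038 (#15) > 5,060 (#17) > 3,936 (#43) > 3,641 (#31) > …
#39 is highest and takes the item; every bidder forfeits their bid.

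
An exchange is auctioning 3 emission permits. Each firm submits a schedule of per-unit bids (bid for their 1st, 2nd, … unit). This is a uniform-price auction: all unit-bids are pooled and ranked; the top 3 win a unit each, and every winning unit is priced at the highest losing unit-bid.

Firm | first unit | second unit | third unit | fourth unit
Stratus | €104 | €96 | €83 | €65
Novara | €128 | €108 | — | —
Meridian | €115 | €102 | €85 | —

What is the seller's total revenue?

Total revenue: €312

Pooled unit-bids ranked (top 3): 128 (Novara-1), 115 (Meridian-1), 108 (Novara-2)
Highest rejected unit-bid = €104.
Allocation: Meridian 1, Novara 2. Every unit priced at €104.
Revenue = 3 × 104 = €312.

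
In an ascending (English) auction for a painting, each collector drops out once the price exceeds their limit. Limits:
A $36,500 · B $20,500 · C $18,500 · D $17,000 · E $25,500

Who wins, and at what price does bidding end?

A wins at $25,500

Open ascending-bid auction: the price rises until one bidder remains; the winner pays the price at which the last rival dropped out.
Limits in order: 36,500 (A) > 25,500 (E) > 20,500 (B) > 18,500 (C) > 17,000 (D)
Bidding ends when E exits at $25,500; A takes it.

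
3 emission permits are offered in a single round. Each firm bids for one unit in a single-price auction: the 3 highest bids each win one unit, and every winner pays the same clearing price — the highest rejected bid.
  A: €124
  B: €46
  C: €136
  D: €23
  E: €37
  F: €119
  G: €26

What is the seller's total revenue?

Total revenue: €138

Sorting: 136 (C), 124 (A), 119 (F), 46 (B), 37 (E), …
Top 3: C, A, F.
Clearing price = highest rejected bid = €46.
Total revenue = 3 × €46 = €138.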